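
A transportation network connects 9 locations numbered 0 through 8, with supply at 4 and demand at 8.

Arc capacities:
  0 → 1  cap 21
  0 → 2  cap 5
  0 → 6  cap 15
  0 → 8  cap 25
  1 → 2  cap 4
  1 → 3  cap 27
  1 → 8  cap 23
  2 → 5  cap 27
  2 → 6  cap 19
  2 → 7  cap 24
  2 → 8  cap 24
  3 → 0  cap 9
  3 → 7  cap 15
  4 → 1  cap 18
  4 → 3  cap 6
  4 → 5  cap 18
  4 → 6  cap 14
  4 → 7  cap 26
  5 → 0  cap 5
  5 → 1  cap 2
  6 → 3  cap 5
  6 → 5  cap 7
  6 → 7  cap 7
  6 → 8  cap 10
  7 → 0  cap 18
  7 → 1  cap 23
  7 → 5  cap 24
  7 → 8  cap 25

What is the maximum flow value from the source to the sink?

augment #1: 4→1→8 bottleneck 18, total now 18
augment #2: 4→6→8 bottleneck 10, total now 28
augment #3: 4→7→8 bottleneck 25, total now 53
augment #4: 4→3→0→8 bottleneck 6, total now 59
augment #5: 4→5→0→8 bottleneck 5, total now 64
augment #6: 4→5→1→8 bottleneck 2, total now 66
augment #7: 4→7→0→8 bottleneck 1, total now 67
augment #8: 4→6→3→0→8 bottleneck 3, total now 70
augment #9: 4→6→7→0→8 bottleneck 1, total now 71

Maximum flow value: 71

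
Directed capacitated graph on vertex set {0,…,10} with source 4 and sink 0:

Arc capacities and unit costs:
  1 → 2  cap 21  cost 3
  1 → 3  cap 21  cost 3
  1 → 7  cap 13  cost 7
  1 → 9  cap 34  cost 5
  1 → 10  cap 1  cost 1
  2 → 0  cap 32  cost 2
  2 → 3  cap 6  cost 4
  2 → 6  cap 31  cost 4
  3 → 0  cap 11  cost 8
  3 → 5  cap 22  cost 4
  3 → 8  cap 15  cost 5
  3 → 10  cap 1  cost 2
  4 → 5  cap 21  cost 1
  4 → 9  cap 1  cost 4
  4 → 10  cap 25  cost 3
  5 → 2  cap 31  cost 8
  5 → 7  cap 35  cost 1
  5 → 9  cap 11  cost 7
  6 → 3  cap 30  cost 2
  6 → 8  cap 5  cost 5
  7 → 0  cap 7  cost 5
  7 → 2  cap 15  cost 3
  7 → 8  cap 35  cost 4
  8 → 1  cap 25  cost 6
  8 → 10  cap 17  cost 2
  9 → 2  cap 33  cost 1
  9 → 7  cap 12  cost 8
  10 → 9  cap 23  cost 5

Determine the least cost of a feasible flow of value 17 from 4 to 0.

shortest-cost path #1: 4→5→7→0 push 7 @ unit cost 7 (adds 49)
shortest-cost path #2: 4→5→7→2→0 push 10 @ unit cost 7 (adds 70)
total cost = 119

Minimum cost for 17 units: 119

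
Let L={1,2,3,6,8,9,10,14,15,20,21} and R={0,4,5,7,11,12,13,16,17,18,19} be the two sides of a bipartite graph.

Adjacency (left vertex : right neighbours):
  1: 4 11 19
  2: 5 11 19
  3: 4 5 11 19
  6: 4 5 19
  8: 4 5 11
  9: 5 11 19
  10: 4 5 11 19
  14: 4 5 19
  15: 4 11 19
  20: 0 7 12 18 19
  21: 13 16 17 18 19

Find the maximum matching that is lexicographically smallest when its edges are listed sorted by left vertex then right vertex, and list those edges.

|M| = 6 (so the lex-smallest maximum matching has 6 edges)
process left vertices in ascending order; for each, take the smallest-labelled available neighbour that still permits 6 edges overall, or leave it unmatched if none does
lex-smallest matching: {1-4, 2-5, 3-11, 6-19, 20-0, 21-13}

Lex-smallest maximum matching: {(1,4), (2,5), (3,11), (6,19), (20,0), (21,13)}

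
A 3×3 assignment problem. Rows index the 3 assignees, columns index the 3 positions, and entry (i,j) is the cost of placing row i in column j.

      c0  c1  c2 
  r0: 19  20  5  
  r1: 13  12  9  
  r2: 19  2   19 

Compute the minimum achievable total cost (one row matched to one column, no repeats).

Minimum assignment cost: 20

optimal assignment: row0→col2 (cost 5), row1→col0 (cost 13), row2→col1 (cost 2)
total = 5 + 13 + 2 = 20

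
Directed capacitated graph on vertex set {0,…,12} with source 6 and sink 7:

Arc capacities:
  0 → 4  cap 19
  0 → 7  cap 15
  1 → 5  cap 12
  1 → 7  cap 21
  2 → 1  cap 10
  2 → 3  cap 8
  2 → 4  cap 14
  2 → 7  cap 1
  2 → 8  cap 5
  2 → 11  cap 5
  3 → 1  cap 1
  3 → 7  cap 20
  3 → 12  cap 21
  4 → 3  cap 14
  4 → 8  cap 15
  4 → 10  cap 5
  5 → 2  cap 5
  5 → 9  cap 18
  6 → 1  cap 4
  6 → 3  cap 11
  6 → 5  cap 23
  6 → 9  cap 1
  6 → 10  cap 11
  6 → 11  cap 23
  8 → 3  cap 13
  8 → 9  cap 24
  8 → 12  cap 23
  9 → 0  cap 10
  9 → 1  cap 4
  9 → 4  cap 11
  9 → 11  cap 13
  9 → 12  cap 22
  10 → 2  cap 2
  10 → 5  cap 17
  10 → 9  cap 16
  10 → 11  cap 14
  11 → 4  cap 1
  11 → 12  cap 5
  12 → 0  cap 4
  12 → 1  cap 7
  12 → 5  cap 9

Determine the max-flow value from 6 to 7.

Maximum flow value: 56

augment #1: 6→1→7 bottleneck 4, total now 4
augment #2: 6→3→7 bottleneck 11, total now 15
augment #3: 6→5→2→7 bottleneck 1, total now 16
augment #4: 6→9→0→7 bottleneck 1, total now 17
augment #5: 6→5→2→1→7 bottleneck 4, total now 21
augment #6: 6→5→9→0→7 bottleneck 9, total now 30
augment #7: 6→5→9→1→7 bottleneck 4, total now 34
augment #8: 6→10→2→1→7 bottleneck 2, total now 36
augment #9: 6→11→4→3→7 bottleneck 1, total now 37
augment #10: 6→11→12→0→7 bottleneck 4, total now 41
augment #11: 6→11→12→1→7 bottleneck 1, total now 42
augment #12: 6→5→9→4→3→7 bottleneck 5, total now 47
augment #13: 6→10→9→4→3→7 bottleneck 3, total now 50
augment #14: 6→10→9→12→1→7 bottleneck 6, total now 56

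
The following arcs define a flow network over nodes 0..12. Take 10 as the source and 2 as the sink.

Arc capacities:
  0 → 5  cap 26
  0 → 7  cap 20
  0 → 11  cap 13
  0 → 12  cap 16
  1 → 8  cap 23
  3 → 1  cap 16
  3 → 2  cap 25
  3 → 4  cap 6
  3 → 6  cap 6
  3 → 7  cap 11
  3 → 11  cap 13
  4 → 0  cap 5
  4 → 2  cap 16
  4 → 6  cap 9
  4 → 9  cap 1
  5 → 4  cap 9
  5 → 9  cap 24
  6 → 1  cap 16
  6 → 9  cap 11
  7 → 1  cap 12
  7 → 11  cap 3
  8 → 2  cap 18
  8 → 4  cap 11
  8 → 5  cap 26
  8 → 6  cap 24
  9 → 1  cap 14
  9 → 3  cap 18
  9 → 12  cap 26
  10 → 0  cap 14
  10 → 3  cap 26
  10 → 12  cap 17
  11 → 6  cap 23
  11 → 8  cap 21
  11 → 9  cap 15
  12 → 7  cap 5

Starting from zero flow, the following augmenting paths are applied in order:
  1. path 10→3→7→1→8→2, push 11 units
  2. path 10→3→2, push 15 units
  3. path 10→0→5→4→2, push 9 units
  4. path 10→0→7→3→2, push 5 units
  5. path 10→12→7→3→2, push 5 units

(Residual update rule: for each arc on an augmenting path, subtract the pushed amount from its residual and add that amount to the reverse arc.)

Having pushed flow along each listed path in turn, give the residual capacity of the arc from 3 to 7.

Residual capacity of (3,7): 10

after path 1 (10→3→7→1→8→2, push 11): res(3,7)=0
after path 2 (10→3→2, push 15): res(3,7)=0
after path 3 (10→0→5→4→2, push 9): res(3,7)=0
after path 4 (10→0→7→3→2, push 5): res(3,7)=5
after path 5 (10→12→7→3→2, push 5): res(3,7)=10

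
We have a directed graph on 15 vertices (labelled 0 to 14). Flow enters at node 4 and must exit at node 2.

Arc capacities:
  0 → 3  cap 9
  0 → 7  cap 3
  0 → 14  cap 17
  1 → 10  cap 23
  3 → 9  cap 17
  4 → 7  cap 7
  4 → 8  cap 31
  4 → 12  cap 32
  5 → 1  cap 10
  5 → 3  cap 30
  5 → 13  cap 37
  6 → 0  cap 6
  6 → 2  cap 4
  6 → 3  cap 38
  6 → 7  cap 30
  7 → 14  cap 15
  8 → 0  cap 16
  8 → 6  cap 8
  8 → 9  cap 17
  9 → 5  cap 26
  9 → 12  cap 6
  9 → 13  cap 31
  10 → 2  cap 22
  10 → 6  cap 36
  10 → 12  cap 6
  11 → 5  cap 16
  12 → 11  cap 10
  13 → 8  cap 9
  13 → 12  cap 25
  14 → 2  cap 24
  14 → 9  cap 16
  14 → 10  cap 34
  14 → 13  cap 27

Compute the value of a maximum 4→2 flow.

augment #1: 4→7→14→2 bottleneck 7, total now 7
augment #2: 4→8→6→2 bottleneck 4, total now 11
augment #3: 4→8→0→14→2 bottleneck 16, total now 27
augment #4: 4→8→6→0→14→2 bottleneck 1, total now 28
augment #5: 4→8→6→7→14→10→2 bottleneck 3, total now 31
augment #6: 4→8→9→5→1→10→2 bottleneck 7, total now 38
augment #7: 4→12→11→5→1→10→2 bottleneck 3, total now 41

Maximum flow value: 41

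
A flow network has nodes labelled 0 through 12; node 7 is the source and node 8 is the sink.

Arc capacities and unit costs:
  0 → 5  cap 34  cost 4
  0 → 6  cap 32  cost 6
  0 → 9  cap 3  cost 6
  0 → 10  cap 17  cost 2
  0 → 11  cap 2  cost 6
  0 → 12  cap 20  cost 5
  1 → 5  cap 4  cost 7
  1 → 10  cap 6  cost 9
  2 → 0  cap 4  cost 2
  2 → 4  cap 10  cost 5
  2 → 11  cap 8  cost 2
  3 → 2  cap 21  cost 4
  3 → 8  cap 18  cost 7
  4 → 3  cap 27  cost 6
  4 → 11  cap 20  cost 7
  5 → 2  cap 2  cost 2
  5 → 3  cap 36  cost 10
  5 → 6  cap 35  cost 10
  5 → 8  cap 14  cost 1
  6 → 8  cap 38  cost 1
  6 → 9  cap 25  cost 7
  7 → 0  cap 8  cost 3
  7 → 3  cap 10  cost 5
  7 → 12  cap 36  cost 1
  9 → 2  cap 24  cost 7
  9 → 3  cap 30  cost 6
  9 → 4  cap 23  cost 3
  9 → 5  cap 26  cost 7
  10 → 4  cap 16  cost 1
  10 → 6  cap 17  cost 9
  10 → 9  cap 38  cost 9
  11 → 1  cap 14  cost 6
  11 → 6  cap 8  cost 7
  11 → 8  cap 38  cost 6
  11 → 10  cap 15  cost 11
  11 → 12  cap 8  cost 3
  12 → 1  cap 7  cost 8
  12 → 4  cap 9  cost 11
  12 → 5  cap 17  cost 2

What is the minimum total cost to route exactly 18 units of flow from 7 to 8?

shortest-cost path #1: 7→12→5→8 push 14 @ unit cost 4 (adds 56)
shortest-cost path #2: 7→0→6→8 push 4 @ unit cost 10 (adds 40)
total cost = 96

Minimum cost for 18 units: 96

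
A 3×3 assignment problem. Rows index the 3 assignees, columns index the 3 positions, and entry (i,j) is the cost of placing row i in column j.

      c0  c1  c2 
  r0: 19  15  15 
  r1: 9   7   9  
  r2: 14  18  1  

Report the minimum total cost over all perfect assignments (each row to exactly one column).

Minimum assignment cost: 25

optimal assignment: row0→col1 (cost 15), row1→col0 (cost 9), row2→col2 (cost 1)
total = 15 + 9 + 1 = 25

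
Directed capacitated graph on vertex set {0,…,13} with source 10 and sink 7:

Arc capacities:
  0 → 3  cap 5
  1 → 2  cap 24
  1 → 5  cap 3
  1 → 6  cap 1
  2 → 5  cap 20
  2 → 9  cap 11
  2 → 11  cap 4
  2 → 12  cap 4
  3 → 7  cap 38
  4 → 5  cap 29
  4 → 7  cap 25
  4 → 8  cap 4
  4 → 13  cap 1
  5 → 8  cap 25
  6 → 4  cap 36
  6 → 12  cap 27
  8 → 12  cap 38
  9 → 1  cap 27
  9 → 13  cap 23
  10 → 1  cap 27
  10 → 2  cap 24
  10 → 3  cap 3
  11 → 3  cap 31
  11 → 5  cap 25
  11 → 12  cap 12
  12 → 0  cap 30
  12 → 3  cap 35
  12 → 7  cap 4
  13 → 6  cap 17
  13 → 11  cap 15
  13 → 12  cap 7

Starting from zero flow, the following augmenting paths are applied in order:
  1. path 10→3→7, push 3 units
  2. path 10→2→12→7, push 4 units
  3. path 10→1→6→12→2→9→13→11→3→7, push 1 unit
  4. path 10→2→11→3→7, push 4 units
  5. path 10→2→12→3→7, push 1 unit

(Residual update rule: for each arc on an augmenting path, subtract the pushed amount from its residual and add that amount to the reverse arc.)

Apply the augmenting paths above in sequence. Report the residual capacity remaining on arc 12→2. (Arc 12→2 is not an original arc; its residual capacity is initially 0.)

after path 1 (10→3→7, push 3): res(12,2)=0
after path 2 (10→2→12→7, push 4): res(12,2)=4
after path 3 (10→1→6→12→2→9→13→11→3→7, push 1): res(12,2)=3
after path 4 (10→2→11→3→7, push 4): res(12,2)=3
after path 5 (10→2→12→3→7, push 1): res(12,2)=4

Residual capacity of (12,2): 4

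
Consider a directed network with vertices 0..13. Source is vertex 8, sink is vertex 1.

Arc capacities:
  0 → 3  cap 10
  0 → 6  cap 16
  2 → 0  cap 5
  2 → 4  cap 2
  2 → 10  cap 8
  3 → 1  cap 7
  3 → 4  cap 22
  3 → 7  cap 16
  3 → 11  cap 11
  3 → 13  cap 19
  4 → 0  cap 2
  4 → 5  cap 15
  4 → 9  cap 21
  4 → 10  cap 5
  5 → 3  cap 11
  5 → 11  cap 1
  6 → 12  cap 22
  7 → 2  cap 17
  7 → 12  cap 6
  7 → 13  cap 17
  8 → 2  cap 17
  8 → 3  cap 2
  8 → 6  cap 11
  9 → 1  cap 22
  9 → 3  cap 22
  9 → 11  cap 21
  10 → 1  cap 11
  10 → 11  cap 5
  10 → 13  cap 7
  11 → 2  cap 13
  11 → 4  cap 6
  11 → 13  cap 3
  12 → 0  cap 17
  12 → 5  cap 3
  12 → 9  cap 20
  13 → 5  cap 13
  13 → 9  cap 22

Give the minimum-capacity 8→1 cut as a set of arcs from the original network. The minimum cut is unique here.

Min-cut arcs: {(2,0), (2,4), (2,10), (8,3), (8,6)} (total capacity 28)

augment #1: 8→3→1 push 2
augment #2: 8→2→10→1 push 8
augment #3: 8→2→0→3→1 push 5
augment #4: 8→2→4→9→1 push 2
augment #5: 8→6→12→9→1 push 11
max flow = 28; residual-reachable set from 8 gives S-side
cut edges (S→T): {(2,0), (2,4), (2,10), (8,3), (8,6)} total cap 28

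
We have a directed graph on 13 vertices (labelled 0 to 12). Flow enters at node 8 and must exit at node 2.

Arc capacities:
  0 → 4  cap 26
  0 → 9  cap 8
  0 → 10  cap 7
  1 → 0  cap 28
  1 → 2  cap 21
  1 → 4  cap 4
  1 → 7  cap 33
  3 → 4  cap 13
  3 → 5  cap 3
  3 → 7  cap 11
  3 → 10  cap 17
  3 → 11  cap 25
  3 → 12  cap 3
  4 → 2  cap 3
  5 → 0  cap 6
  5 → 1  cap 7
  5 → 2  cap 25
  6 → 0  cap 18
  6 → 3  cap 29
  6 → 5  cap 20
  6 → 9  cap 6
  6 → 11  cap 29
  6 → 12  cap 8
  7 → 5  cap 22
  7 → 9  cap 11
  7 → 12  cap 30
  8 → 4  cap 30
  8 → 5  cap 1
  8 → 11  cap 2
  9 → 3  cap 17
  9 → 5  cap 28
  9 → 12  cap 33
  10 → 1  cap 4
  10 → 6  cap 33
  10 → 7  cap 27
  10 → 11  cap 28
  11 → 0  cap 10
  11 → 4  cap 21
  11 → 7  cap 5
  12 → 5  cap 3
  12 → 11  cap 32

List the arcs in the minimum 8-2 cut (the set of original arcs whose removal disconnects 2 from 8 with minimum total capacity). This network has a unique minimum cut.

augment #1: 8→4→2 push 3
augment #2: 8→5→2 push 1
augment #3: 8→11→7→5→2 push 2
max flow = 6; residual-reachable set from 8 gives S-side
cut edges (S→T): {(4,2), (8,5), (8,11)} total cap 6

Min-cut arcs: {(4,2), (8,5), (8,11)} (total capacity 6)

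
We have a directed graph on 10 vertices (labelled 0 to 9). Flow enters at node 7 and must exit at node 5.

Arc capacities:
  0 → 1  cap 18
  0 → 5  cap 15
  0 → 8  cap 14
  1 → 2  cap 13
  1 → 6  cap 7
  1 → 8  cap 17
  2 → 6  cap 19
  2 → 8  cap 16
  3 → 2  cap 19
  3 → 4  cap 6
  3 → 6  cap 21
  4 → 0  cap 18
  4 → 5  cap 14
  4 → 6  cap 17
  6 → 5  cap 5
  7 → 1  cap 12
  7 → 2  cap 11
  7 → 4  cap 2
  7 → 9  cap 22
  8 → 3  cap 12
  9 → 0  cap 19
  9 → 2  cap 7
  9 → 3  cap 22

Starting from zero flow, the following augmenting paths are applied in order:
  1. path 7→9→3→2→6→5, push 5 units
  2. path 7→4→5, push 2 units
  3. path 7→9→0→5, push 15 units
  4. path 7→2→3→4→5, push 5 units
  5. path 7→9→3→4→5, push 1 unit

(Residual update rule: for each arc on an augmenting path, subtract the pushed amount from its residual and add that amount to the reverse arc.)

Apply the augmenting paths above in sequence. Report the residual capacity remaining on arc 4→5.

after path 1 (7→9→3→2→6→5, push 5): res(4,5)=14
after path 2 (7→4→5, push 2): res(4,5)=12
after path 3 (7→9→0→5, push 15): res(4,5)=12
after path 4 (7→2→3→4→5, push 5): res(4,5)=7
after path 5 (7→9→3→4→5, push 1): res(4,5)=6

Residual capacity of (4,5): 6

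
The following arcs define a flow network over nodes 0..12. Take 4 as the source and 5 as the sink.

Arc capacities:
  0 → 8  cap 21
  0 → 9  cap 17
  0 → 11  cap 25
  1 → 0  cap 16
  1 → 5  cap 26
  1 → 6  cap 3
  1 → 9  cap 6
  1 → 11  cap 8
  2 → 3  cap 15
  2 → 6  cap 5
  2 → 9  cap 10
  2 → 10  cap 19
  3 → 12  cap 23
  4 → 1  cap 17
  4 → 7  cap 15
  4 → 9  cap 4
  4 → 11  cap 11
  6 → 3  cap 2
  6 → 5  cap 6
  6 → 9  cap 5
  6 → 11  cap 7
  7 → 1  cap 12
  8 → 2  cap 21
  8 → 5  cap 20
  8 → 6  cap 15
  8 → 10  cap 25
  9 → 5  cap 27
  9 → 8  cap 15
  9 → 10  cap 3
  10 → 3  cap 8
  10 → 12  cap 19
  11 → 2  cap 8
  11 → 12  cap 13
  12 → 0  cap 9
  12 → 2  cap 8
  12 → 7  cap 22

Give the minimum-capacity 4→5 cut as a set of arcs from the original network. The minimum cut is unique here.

augment #1: 4→1→5 push 17
augment #2: 4→9→5 push 4
augment #3: 4→7→1→5 push 9
augment #4: 4→7→1→6→5 push 3
augment #5: 4→11→2→6→5 push 3
augment #6: 4→11→2→9→5 push 5
augment #7: 4→11→12→0→8→5 push 3
max flow = 44; residual-reachable set from 4 gives S-side
cut edges (S→T): {(4,1), (4,9), (4,11), (7,1)} total cap 44

Min-cut arcs: {(4,1), (4,9), (4,11), (7,1)} (total capacity 44)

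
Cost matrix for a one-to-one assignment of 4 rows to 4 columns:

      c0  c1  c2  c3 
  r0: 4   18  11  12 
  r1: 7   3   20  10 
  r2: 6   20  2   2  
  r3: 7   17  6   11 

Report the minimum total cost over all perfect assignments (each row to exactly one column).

Minimum assignment cost: 15

optimal assignment: row0→col0 (cost 4), row1→col1 (cost 3), row2→col3 (cost 2), row3→col2 (cost 6)
total = 4 + 3 + 2 + 6 = 15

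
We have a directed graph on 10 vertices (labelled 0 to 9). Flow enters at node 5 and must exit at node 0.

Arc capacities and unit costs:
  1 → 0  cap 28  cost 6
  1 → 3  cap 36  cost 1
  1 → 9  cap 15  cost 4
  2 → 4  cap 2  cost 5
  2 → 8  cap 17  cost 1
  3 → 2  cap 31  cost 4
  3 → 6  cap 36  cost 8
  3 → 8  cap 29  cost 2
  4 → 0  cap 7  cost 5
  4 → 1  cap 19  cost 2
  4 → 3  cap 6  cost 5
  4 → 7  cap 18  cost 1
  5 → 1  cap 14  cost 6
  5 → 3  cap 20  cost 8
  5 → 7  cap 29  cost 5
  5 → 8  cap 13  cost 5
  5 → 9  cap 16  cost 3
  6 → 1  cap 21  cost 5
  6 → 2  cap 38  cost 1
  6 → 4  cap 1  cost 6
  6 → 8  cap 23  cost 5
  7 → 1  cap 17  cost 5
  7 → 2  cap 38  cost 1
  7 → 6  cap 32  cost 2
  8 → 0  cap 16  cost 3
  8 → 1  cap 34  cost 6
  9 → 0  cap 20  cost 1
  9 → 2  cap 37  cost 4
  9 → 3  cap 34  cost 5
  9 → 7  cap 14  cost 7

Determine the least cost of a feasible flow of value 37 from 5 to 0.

Minimum cost for 37 units: 254

shortest-cost path #1: 5→9→0 push 16 @ unit cost 4 (adds 64)
shortest-cost path #2: 5→8→0 push 13 @ unit cost 8 (adds 104)
shortest-cost path #3: 5→7→2→8→0 push 3 @ unit cost 10 (adds 30)
shortest-cost path #4: 5→1→9→0 push 4 @ unit cost 11 (adds 44)
shortest-cost path #5: 5→1→0 push 1 @ unit cost 12 (adds 12)
total cost = 254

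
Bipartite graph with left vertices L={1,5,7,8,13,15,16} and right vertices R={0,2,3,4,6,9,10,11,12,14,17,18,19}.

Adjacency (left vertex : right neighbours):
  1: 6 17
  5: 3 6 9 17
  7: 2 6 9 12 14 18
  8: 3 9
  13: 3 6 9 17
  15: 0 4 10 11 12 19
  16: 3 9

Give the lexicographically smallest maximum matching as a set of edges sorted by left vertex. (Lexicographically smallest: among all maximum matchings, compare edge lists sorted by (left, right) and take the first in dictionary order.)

|M| = 6 (so the lex-smallest maximum matching has 6 edges)
process left vertices in ascending order; for each, take the smallest-labelled available neighbour that still permits 6 edges overall, or leave it unmatched if none does
lex-smallest matching: {1-6, 5-3, 7-2, 8-9, 13-17, 15-0}

Lex-smallest maximum matching: {(1,6), (5,3), (7,2), (8,9), (13,17), (15,0)}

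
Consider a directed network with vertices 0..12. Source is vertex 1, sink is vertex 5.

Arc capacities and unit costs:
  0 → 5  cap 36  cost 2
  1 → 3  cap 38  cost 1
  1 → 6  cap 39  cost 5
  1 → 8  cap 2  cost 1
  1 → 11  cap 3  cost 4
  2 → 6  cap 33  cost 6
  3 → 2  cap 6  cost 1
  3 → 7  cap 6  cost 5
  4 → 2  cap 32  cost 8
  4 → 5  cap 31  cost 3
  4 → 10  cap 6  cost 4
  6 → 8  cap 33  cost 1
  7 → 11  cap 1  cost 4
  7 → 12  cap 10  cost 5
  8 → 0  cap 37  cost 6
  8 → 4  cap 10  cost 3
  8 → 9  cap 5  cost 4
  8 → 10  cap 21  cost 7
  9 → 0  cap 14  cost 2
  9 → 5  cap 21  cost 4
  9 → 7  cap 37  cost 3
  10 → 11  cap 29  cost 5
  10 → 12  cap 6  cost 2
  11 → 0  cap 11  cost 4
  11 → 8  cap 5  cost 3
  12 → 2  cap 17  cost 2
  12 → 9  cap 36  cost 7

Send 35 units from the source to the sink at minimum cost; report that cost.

shortest-cost path #1: 1→8→4→5 push 2 @ unit cost 7 (adds 14)
shortest-cost path #2: 1→11→0→5 push 3 @ unit cost 10 (adds 30)
shortest-cost path #3: 1→6→8→4→5 push 8 @ unit cost 12 (adds 96)
shortest-cost path #4: 1→6→8→9→5 push 5 @ unit cost 14 (adds 70)
shortest-cost path #5: 1→6→8→0→5 push 17 @ unit cost 14 (adds 238)
total cost = 448

Minimum cost for 35 units: 448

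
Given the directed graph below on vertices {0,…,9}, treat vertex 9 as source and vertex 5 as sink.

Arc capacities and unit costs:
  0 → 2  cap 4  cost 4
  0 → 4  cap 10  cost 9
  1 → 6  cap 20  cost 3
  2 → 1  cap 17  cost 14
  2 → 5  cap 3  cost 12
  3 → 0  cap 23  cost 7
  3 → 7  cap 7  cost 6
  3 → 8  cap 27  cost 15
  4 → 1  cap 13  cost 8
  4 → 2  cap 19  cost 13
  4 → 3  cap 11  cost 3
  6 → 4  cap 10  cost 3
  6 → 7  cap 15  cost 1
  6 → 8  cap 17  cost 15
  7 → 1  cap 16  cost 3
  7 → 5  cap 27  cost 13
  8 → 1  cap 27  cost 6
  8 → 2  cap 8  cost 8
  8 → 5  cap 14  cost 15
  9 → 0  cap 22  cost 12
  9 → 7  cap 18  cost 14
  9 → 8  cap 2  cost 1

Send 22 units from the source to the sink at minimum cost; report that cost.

Minimum cost for 22 units: 574

shortest-cost path #1: 9→8→5 push 2 @ unit cost 16 (adds 32)
shortest-cost path #2: 9→7→5 push 18 @ unit cost 27 (adds 486)
shortest-cost path #3: 9→0→2→5 push 2 @ unit cost 28 (adds 56)
total cost = 574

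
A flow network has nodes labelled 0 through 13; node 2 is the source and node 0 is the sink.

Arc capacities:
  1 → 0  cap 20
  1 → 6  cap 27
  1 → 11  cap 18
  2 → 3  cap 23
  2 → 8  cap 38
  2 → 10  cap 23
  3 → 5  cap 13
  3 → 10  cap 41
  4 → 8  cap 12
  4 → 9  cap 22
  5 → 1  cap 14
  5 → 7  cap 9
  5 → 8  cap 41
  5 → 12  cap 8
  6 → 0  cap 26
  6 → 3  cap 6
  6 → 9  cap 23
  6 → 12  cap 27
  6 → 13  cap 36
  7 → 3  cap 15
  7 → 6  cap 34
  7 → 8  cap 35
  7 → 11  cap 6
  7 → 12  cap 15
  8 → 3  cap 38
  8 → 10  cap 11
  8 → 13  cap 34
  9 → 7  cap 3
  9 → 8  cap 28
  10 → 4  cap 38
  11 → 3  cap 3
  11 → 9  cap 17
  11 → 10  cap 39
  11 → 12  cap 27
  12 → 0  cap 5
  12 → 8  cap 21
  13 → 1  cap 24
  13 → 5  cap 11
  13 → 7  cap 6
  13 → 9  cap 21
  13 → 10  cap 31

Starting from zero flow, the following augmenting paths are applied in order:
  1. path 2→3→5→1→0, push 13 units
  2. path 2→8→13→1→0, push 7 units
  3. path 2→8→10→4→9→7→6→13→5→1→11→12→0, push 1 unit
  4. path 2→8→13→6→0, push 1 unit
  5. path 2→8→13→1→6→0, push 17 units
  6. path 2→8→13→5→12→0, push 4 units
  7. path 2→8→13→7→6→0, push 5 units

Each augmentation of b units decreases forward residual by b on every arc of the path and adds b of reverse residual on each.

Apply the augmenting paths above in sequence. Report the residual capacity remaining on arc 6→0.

Residual capacity of (6,0): 3

after path 1 (2→3→5→1→0, push 13): res(6,0)=26
after path 2 (2→8→13→1→0, push 7): res(6,0)=26
after path 3 (2→8→10→4→9→7→6→13→5→1→11→12→0, push 1): res(6,0)=26
after path 4 (2→8→13→6→0, push 1): res(6,0)=25
after path 5 (2→8→13→1→6→0, push 17): res(6,0)=8
after path 6 (2→8→13→5→12→0, push 4): res(6,0)=8
after path 7 (2→8→13→7→6→0, push 5): res(6,0)=3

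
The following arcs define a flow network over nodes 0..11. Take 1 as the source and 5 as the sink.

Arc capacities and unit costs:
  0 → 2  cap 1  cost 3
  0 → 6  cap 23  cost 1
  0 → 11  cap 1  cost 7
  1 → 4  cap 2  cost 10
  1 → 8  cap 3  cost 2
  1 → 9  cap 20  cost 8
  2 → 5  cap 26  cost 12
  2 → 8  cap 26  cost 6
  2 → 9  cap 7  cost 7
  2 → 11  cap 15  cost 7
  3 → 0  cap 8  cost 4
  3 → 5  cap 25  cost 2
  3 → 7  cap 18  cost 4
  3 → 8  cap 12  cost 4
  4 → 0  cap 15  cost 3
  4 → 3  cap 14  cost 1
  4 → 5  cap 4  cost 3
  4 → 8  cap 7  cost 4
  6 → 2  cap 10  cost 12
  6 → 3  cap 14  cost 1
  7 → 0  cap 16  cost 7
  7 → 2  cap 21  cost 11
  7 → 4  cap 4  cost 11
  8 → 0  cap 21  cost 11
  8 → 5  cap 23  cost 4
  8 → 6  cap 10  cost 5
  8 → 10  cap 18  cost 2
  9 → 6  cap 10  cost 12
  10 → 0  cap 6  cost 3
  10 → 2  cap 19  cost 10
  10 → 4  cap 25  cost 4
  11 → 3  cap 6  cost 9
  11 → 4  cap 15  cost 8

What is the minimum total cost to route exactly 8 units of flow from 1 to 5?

shortest-cost path #1: 1→8→5 push 3 @ unit cost 6 (adds 18)
shortest-cost path #2: 1→4→5 push 2 @ unit cost 13 (adds 26)
shortest-cost path #3: 1→9→6→3→5 push 3 @ unit cost 23 (adds 69)
total cost = 113

Minimum cost for 8 units: 113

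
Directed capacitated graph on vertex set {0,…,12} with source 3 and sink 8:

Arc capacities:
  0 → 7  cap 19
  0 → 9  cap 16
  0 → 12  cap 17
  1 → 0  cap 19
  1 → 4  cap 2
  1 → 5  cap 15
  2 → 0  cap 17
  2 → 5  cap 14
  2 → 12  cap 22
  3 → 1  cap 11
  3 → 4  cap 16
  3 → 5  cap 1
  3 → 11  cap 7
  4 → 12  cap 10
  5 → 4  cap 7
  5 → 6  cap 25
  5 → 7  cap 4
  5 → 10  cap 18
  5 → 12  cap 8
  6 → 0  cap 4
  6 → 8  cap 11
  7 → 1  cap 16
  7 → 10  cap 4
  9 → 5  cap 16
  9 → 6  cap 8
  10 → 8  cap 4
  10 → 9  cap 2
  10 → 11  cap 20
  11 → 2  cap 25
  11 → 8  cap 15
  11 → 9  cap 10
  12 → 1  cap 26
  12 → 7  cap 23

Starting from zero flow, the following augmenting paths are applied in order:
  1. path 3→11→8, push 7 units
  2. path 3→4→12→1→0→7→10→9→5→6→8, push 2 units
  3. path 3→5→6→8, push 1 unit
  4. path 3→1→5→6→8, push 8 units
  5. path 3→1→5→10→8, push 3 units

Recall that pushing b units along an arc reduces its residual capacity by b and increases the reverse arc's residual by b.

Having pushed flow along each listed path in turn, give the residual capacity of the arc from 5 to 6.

Residual capacity of (5,6): 14

after path 1 (3→11→8, push 7): res(5,6)=25
after path 2 (3→4→12→1→0→7→10→9→5→6→8, push 2): res(5,6)=23
after path 3 (3→5→6→8, push 1): res(5,6)=22
after path 4 (3→1→5→6→8, push 8): res(5,6)=14
after path 5 (3→1→5→10→8, push 3): res(5,6)=14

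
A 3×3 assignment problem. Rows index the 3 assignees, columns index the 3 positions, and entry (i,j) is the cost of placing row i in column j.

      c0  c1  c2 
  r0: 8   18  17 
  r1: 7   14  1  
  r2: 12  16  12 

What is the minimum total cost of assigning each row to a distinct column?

optimal assignment: row0→col0 (cost 8), row1→col2 (cost 1), row2→col1 (cost 16)
total = 8 + 1 + 16 = 25

Minimum assignment cost: 25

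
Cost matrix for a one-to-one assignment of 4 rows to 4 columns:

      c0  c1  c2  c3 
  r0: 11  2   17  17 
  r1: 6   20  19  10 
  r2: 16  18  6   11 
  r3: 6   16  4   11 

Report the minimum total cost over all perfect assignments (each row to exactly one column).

Minimum assignment cost: 23

optimal assignment: row0→col1 (cost 2), row1→col0 (cost 6), row2→col3 (cost 11), row3→col2 (cost 4)
total = 2 + 6 + 11 + 4 = 23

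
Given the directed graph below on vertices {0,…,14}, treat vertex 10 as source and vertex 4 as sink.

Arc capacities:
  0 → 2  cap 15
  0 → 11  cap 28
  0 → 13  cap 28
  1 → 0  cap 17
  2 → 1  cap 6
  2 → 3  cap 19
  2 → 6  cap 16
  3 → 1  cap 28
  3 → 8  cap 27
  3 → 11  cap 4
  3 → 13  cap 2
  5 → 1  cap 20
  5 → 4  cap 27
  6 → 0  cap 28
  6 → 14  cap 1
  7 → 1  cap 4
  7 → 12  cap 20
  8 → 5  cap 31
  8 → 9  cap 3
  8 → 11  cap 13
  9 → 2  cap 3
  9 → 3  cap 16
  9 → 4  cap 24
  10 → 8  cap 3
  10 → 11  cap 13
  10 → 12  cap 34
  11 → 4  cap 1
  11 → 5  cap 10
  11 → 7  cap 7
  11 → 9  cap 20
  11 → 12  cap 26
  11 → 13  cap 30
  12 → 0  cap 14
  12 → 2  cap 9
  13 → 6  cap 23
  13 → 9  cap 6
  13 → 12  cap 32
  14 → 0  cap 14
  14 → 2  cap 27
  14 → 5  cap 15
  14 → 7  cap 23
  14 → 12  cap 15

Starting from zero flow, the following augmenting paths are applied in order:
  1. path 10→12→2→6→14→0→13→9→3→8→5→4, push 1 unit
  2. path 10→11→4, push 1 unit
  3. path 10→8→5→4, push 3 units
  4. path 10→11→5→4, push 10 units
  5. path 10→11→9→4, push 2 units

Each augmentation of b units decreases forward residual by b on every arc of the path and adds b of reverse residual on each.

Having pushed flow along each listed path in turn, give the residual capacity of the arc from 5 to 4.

Residual capacity of (5,4): 13

after path 1 (10→12→2→6→14→0→13→9→3→8→5→4, push 1): res(5,4)=26
after path 2 (10→11→4, push 1): res(5,4)=26
after path 3 (10→8→5→4, push 3): res(5,4)=23
after path 4 (10→11→5→4, push 10): res(5,4)=13
after path 5 (10→11→9→4, push 2): res(5,4)=13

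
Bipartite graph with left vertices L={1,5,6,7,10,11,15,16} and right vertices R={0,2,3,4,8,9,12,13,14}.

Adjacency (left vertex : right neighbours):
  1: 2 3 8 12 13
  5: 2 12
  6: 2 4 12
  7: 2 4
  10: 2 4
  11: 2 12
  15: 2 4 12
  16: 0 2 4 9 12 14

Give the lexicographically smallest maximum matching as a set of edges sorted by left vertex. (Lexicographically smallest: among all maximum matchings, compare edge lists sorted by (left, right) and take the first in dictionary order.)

Lex-smallest maximum matching: {(1,3), (5,2), (6,4), (11,12), (16,0)}

|M| = 5 (so the lex-smallest maximum matching has 5 edges)
process left vertices in ascending order; for each, take the smallest-labelled available neighbour that still permits 5 edges overall, or leave it unmatched if none does
lex-smallest matching: {1-3, 5-2, 6-4, 11-12, 16-0}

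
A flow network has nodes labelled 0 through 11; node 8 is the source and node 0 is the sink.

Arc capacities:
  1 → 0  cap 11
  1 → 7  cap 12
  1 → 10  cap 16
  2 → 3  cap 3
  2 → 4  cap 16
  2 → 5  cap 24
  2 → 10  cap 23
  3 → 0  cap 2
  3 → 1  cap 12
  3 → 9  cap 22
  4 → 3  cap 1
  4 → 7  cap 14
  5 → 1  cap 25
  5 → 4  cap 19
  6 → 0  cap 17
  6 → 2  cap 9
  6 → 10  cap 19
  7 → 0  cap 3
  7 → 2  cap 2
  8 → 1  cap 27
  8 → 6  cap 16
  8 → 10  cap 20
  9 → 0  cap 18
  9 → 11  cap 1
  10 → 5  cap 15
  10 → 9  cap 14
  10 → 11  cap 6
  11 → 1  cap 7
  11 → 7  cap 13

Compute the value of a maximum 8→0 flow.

augment #1: 8→1→0 bottleneck 11, total now 11
augment #2: 8→6→0 bottleneck 16, total now 27
augment #3: 8→1→7→0 bottleneck 3, total now 30
augment #4: 8→10→9→0 bottleneck 14, total now 44
augment #5: 8→1→7→2→3→0 bottleneck 2, total now 46
augment #6: 8→10→5→4→3→9→0 bottleneck 1, total now 47

Maximum flow value: 47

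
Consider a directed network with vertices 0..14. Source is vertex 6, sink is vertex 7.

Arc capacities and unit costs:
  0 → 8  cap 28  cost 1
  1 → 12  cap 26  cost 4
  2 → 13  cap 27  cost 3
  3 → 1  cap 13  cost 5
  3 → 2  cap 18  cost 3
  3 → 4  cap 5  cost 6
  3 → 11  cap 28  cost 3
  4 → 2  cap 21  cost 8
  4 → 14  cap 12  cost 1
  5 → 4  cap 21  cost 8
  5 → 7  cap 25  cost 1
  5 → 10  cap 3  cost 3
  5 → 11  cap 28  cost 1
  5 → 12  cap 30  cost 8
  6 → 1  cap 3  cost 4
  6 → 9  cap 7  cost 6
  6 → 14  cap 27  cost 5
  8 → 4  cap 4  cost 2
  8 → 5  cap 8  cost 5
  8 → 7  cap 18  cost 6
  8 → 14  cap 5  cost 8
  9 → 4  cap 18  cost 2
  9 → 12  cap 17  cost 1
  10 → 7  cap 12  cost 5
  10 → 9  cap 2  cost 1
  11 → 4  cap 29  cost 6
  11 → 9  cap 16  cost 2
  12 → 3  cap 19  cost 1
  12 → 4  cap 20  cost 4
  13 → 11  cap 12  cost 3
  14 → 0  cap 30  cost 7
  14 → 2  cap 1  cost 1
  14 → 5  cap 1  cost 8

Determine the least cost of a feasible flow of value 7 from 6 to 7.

Minimum cost for 7 units: 128

shortest-cost path #1: 6→14→5→7 push 1 @ unit cost 14 (adds 14)
shortest-cost path #2: 6→14→0→8→7 push 6 @ unit cost 19 (adds 114)
total cost = 128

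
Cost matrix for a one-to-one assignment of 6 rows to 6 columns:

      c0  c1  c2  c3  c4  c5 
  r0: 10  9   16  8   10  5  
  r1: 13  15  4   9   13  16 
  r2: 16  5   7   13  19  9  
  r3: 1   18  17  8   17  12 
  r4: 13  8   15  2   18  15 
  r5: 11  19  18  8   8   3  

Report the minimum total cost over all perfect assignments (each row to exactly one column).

Minimum assignment cost: 25

one of 2 optimal assignments: row0→col4 (cost 10), row1→col2 (cost 4), row2→col1 (cost 5), row3→col0 (cost 1), row4→col3 (cost 2), row5→col5 (cost 3)
total = 10 + 4 + 5 + 1 + 2 + 3 = 25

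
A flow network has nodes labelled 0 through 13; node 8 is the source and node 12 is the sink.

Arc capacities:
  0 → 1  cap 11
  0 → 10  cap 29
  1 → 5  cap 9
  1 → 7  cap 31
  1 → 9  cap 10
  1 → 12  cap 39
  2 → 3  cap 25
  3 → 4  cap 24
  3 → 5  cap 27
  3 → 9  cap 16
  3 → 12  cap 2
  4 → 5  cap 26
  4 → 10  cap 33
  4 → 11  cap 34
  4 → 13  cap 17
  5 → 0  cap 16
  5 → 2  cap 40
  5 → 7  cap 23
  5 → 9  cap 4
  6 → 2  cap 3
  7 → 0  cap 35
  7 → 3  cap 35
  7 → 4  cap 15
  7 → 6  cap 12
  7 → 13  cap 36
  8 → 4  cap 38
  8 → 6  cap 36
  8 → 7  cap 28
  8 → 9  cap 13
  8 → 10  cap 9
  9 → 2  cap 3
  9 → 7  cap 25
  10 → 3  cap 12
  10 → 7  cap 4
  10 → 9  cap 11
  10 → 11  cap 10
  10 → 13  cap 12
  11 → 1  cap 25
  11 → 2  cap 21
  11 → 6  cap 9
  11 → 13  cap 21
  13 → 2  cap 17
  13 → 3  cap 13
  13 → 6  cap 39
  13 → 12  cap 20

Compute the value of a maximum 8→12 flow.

augment #1: 8→4→13→12 bottleneck 17, total now 17
augment #2: 8→7→3→12 bottleneck 2, total now 19
augment #3: 8→7→13→12 bottleneck 3, total now 22
augment #4: 8→4→11→1→12 bottleneck 21, total now 43
augment #5: 8→7→0→1→12 bottleneck 11, total now 54
augment #6: 8→10→11→1→12 bottleneck 4, total now 58

Maximum flow value: 58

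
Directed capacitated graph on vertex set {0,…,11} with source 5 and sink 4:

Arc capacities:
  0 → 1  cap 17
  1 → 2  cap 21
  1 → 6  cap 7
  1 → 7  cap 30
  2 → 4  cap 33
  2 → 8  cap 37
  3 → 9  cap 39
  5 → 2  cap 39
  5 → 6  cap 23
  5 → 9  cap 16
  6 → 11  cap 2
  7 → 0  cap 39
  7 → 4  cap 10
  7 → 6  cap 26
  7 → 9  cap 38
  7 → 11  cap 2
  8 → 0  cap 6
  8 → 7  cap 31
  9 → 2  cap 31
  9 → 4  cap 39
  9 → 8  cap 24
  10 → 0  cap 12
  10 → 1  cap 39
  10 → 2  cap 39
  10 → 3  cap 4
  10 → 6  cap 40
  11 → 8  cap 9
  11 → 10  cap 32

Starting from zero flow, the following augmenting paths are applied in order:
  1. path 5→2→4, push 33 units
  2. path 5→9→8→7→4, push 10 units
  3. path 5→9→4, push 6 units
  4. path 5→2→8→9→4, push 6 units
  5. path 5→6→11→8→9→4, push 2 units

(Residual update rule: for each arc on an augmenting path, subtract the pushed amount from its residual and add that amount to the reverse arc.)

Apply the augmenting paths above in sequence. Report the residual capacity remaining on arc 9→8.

Residual capacity of (9,8): 22

after path 1 (5→2→4, push 33): res(9,8)=24
after path 2 (5→9→8→7→4, push 10): res(9,8)=14
after path 3 (5→9→4, push 6): res(9,8)=14
after path 4 (5→2→8→9→4, push 6): res(9,8)=20
after path 5 (5→6→11→8→9→4, push 2): res(9,8)=22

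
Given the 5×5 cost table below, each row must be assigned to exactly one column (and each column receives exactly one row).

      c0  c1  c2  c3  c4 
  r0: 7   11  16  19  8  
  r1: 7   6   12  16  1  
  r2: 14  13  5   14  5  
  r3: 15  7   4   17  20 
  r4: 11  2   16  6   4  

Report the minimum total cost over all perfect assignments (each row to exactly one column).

Minimum assignment cost: 26

optimal assignment: row0→col0 (cost 7), row1→col4 (cost 1), row2→col2 (cost 5), row3→col1 (cost 7), row4→col3 (cost 6)
total = 7 + 1 + 5 + 7 + 6 = 26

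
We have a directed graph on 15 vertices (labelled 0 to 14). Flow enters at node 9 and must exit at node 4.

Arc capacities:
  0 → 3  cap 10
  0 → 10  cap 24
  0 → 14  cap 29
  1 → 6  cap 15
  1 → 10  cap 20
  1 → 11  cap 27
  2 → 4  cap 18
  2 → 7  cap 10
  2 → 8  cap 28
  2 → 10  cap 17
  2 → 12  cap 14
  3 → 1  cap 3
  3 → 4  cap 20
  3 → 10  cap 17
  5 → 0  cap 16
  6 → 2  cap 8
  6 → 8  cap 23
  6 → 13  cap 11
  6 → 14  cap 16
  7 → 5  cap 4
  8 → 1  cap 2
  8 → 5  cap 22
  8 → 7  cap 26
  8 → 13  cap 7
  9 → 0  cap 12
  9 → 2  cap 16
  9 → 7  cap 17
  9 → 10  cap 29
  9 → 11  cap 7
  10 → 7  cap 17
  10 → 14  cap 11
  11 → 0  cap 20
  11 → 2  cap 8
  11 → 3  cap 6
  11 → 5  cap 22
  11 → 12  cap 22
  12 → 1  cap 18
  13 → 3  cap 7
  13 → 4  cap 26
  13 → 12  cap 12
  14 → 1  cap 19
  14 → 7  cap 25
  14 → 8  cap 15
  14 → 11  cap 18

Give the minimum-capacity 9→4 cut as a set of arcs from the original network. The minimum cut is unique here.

augment #1: 9→2→4 push 16
augment #2: 9→0→3→4 push 10
augment #3: 9→11→2→4 push 2
augment #4: 9→11→3→4 push 5
augment #5: 9→0→14→8→13→4 push 2
augment #6: 9→10→14→8→13→4 push 5
augment #7: 9→10→14→11→3→4 push 1
augment #8: 9→10→14→1→6→13→4 push 5
augment #9: 9→7→5→0→14→1→6→13→4 push 4
max flow = 50; residual-reachable set from 9 gives S-side
cut edges (S→T): {(7,5), (9,0), (9,2), (9,11), (10,14)} total cap 50

Min-cut arcs: {(7,5), (9,0), (9,2), (9,11), (10,14)} (total capacity 50)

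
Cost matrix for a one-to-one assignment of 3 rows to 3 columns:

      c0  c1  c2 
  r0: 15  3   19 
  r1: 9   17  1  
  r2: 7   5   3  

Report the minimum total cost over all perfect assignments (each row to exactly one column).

Minimum assignment cost: 11

optimal assignment: row0→col1 (cost 3), row1→col2 (cost 1), row2→col0 (cost 7)
total = 3 + 1 + 7 = 11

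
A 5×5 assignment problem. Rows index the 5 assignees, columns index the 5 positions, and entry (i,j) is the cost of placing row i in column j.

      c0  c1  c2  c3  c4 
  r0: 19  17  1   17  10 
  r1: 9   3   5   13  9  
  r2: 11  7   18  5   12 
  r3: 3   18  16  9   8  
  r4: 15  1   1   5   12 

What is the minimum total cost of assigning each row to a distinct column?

Minimum assignment cost: 19

optimal assignment: row0→col2 (cost 1), row1→col4 (cost 9), row2→col3 (cost 5), row3→col0 (cost 3), row4→col1 (cost 1)
total = 1 + 9 + 5 + 3 + 1 = 19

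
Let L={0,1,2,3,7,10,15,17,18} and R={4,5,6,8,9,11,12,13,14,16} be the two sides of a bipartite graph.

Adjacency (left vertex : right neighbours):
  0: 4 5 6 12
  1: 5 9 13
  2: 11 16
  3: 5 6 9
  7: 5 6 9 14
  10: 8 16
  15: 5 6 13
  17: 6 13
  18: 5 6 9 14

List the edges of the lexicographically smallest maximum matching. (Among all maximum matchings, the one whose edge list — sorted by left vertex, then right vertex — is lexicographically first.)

|M| = 8 (so the lex-smallest maximum matching has 8 edges)
process left vertices in ascending order; for each, take the smallest-labelled available neighbour that still permits 8 edges overall, or leave it unmatched if none does
lex-smallest matching: {0-4, 1-5, 2-11, 3-6, 7-9, 10-8, 15-13, 18-14}

Lex-smallest maximum matching: {(0,4), (1,5), (2,11), (3,6), (7,9), (10,8), (15,13), (18,14)}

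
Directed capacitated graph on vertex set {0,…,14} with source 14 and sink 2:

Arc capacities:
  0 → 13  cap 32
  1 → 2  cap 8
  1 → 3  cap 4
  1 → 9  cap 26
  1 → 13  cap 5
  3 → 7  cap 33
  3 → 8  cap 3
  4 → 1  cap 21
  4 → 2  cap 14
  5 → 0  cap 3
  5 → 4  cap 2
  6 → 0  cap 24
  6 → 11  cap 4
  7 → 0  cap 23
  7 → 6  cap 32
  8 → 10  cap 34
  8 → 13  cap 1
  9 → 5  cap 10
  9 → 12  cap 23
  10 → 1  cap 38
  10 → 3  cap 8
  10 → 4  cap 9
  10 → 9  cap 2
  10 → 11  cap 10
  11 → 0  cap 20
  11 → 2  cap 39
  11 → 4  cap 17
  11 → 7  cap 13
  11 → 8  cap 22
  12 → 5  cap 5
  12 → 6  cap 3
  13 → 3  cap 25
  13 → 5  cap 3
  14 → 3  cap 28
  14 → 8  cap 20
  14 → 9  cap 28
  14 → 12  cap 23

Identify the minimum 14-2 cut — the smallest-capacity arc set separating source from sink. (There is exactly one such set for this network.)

augment #1: 14→8→10→1→2 push 8
augment #2: 14→8→10→4→2 push 9
augment #3: 14→8→10→11→2 push 3
augment #4: 14→9→5→4→2 push 2
augment #5: 14→12→6→11→2 push 3
augment #6: 14→3→7→6→11→2 push 1
augment #7: 14→3→8→10→11→2 push 3
max flow = 29; residual-reachable set from 14 gives S-side
cut edges (S→T): {(3,8), (5,4), (6,11), (14,8)} total cap 29

Min-cut arcs: {(3,8), (5,4), (6,11), (14,8)} (total capacity 29)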